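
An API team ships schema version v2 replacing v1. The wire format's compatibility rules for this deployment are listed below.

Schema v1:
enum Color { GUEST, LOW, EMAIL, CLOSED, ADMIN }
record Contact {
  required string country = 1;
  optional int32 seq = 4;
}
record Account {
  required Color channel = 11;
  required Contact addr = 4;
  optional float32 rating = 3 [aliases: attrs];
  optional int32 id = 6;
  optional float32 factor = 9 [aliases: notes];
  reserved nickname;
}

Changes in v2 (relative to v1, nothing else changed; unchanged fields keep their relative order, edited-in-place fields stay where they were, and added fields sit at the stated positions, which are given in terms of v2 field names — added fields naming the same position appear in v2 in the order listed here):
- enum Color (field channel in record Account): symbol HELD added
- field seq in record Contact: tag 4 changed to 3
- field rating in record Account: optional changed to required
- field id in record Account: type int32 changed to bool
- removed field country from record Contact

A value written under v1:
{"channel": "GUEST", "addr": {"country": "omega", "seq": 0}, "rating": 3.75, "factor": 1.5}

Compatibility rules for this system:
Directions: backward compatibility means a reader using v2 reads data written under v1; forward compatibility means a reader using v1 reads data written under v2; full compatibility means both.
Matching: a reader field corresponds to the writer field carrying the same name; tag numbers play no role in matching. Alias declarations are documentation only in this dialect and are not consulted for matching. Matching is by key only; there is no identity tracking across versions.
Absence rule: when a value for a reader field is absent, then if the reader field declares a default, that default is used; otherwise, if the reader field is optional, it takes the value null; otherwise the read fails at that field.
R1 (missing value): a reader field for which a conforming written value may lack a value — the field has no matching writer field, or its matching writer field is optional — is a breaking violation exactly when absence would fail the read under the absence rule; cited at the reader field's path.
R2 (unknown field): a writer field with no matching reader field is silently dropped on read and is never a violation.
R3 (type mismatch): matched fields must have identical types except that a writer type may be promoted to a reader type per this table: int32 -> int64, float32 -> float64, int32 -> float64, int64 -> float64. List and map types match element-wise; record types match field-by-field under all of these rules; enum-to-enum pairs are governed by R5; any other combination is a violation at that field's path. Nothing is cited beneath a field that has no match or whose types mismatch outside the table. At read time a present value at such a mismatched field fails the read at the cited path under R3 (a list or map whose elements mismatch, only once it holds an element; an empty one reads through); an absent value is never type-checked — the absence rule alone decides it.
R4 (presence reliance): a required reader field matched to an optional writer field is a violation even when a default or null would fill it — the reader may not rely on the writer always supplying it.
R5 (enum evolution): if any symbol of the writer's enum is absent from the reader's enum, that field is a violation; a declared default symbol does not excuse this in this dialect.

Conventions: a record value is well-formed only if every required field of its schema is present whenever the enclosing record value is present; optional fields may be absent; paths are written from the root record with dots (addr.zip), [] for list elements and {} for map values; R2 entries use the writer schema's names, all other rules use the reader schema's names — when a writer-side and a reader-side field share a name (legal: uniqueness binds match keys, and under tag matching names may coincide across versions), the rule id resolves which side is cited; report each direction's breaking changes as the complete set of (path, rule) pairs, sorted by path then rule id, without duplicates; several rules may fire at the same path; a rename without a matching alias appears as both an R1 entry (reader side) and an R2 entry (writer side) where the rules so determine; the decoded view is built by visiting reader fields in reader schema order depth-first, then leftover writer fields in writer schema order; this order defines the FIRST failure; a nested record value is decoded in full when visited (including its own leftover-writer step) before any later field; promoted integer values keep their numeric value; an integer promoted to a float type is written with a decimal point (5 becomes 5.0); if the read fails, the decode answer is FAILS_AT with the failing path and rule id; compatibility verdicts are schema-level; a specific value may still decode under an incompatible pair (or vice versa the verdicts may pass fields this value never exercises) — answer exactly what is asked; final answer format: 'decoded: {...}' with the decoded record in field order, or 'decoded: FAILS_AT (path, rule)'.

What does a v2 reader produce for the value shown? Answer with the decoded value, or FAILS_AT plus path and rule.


the writer's type comes first in each Account pair
decoding the Account value with the v2 reader:
  channel := "GUEST"
  addr.seq := 0
  writer addr.country: unknown -> dropped
  rating := 3.75
  id := null (absent, optional -> null)
  factor := 1.5
  => decoded: {"channel": "GUEST", "addr": {"seq": 0}, "rating": 3.75, "id": null, "factor": 1.5}
checking off the Account differences that do not matter here:
  enum Color (field channel in record Account): symbol HELD added -> shifts the Account verdicts, not this decode
  field seq in record Contact: tag 4 changed to 3 -> inert under this dialect — no rule fires on Account and the result does not move
  field rating in record Account: optional changed to required -> shifts the Account verdicts, not this decode
  field id in record Account: type int32 changed to bool -> shifts the Account verdicts, not this decode

decoded: {"channel": "GUEST", "addr": {"seq": 0}, "rating": 3.75, "id": null, "factor": 1.5}


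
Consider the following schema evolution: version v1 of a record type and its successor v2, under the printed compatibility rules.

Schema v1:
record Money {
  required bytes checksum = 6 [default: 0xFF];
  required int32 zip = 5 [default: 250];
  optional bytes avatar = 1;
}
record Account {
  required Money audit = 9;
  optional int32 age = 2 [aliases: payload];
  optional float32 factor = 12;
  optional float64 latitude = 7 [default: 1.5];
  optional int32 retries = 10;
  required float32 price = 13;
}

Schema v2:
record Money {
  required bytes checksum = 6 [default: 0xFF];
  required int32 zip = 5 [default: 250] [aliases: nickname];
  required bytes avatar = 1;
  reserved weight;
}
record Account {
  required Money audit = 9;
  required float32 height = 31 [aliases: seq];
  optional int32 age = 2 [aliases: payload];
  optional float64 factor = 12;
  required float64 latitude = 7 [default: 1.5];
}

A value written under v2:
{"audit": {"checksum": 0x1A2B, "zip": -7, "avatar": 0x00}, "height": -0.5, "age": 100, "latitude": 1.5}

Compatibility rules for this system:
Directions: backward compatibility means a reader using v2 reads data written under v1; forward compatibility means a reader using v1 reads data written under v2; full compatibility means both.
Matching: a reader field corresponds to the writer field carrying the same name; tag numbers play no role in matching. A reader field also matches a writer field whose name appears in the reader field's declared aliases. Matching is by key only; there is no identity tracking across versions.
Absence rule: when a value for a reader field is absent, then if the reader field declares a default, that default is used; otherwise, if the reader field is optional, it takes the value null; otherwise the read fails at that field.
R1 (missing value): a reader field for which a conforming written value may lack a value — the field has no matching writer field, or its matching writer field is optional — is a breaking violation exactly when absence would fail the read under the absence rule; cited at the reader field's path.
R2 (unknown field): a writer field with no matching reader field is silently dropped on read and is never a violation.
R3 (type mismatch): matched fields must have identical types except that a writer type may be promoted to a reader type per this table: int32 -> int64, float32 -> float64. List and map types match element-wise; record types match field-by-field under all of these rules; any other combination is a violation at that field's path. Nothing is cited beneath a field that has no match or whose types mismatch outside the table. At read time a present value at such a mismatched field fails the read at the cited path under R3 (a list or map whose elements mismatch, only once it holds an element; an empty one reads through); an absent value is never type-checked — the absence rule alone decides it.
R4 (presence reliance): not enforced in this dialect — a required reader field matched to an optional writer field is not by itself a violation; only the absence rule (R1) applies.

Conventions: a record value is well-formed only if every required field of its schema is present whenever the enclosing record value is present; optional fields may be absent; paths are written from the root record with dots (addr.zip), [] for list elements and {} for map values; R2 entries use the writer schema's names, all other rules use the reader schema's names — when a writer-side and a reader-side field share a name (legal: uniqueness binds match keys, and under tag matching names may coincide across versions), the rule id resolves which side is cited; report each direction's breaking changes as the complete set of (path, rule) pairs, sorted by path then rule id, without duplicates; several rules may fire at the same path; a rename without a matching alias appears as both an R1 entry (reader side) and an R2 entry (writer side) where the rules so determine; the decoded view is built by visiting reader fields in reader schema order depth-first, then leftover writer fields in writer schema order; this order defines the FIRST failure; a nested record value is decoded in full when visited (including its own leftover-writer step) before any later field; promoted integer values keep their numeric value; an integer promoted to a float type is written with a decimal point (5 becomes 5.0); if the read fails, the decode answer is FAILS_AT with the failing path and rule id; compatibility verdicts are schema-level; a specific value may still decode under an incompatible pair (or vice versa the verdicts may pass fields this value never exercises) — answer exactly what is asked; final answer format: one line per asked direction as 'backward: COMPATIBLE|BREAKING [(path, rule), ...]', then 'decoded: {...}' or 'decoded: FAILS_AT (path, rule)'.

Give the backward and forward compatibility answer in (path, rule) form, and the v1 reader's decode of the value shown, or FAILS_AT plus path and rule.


backward: BREAKING [(audit.avatar, R1), (height, R1)]; forward: BREAKING [(factor, R3), (price, R1)]; decoded: FAILS_AT (price, R1)

arrows below run writer -> reader for Account
backward pass over Account, reader schema v2, writer schema v1:
  audit: paired with writer audit (Money -> Money; writer required)
  height: no writer-side match
  age: paired with writer age (int32 -> int32; writer optional)
  factor: paired with writer factor (float32 -> float64; writer optional)
  latitude: paired with writer latitude (float64 -> float64; writer optional)
  writer retries: unknown to reader
  writer price: unknown to reader
  audit.checksum: paired with writer audit.checksum (bytes -> bytes; writer required)
  audit.zip: paired with writer audit.zip (int32 -> int32; writer required)
  audit.avatar: paired with writer audit.avatar (bytes -> bytes; writer optional)
  breaking: (audit.avatar, R1)
  breaking: (height, R1)
  backward on Account therefore BREAKING (2)
forward pass over Account, reader schema v1, writer schema v2:
  audit: paired with writer audit (Money -> Money; writer required)
  age: paired with writer age (int32 -> int32; writer optional)
  factor: paired with writer factor (float64 -> float32; writer optional)
  latitude: paired with writer latitude (float64 -> float64; writer required)
  retries: no writer-side match
  price: no writer-side match
  writer height: unknown to reader
  audit.checksum: paired with writer audit.checksum (bytes -> bytes; writer required)
  audit.zip: paired with writer audit.zip (int32 -> int32; writer required)
  audit.avatar: paired with writer audit.avatar (bytes -> bytes; writer required)
  breaking: (factor, R3)
  breaking: (price, R1)
  forward on Account therefore BREAKING (2)
decode walk for Account under reader schema v1:
  audit.checksum := 0x1A2B
  audit.zip := -7
  audit.avatar := 0x00
  age := 100
  factor := null (absent, optional -> null)
  latitude := 1.5
  retries := null (absent, optional -> null)
  read fails at price under R1 (no fill)
  => FAILS_AT (price, R1)


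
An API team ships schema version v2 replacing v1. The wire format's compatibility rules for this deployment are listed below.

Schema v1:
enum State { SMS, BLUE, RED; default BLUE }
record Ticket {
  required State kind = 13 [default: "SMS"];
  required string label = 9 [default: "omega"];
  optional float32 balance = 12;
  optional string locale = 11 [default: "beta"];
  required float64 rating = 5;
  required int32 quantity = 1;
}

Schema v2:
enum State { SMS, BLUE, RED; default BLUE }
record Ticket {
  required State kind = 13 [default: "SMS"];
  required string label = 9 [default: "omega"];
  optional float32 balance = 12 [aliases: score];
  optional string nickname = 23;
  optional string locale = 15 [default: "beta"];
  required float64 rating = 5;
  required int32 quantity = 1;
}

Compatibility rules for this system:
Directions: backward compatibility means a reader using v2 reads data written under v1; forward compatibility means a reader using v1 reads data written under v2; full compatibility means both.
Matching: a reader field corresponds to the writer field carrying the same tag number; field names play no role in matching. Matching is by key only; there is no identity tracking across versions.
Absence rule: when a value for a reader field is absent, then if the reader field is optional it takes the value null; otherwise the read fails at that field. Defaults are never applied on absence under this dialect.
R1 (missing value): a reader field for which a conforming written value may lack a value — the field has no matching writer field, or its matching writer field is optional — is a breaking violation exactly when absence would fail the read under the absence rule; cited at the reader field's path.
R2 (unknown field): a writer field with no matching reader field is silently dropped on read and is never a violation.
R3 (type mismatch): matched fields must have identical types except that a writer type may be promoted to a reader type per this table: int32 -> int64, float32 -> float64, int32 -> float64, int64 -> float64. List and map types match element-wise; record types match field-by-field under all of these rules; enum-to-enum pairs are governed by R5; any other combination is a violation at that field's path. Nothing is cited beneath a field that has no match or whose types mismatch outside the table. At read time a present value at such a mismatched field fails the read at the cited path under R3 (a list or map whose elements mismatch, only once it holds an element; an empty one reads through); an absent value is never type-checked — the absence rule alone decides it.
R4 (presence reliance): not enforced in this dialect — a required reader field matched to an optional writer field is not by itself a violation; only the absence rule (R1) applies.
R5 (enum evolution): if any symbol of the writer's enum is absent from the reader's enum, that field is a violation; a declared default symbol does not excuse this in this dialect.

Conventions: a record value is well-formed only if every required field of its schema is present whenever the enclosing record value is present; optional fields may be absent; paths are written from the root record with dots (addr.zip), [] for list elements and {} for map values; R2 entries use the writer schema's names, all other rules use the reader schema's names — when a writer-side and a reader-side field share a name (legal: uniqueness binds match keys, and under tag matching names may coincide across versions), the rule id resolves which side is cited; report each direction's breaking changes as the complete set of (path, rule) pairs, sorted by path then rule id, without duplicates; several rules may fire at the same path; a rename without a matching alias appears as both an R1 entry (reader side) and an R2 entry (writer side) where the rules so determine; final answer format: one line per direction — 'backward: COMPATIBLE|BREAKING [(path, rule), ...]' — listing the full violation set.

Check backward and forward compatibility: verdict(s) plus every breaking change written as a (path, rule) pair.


in Ticket below, arrows point writer -> reader
backward for Ticket (reader v2, writer v1):
  State -> State, writer required: kind aligns to kind
  string -> string, writer required: label aligns to label
  float32 -> float32, writer optional: balance aligns to balance
  nickname: no writer-side match
  locale: no writer-side match
  float64 -> float64, writer required: rating aligns to rating
  int32 -> int32, writer required: quantity aligns to quantity
  writer field locale has no reader counterpart
  => no violations; backward on Ticket: COMPATIBLE
forward for Ticket (reader v1, writer v2):
  State -> State, writer required: kind aligns to kind
  string -> string, writer required: label aligns to label
  float32 -> float32, writer optional: balance aligns to balance
  locale: no writer-side match
  float64 -> float64, writer required: rating aligns to rating
  int32 -> int32, writer required: quantity aligns to quantity
  writer field nickname has no reader counterpart
  writer field locale has no reader counterpart
  => no violations; forward on Ticket: COMPATIBLE

backward: COMPATIBLE []; forward: COMPATIBLE []


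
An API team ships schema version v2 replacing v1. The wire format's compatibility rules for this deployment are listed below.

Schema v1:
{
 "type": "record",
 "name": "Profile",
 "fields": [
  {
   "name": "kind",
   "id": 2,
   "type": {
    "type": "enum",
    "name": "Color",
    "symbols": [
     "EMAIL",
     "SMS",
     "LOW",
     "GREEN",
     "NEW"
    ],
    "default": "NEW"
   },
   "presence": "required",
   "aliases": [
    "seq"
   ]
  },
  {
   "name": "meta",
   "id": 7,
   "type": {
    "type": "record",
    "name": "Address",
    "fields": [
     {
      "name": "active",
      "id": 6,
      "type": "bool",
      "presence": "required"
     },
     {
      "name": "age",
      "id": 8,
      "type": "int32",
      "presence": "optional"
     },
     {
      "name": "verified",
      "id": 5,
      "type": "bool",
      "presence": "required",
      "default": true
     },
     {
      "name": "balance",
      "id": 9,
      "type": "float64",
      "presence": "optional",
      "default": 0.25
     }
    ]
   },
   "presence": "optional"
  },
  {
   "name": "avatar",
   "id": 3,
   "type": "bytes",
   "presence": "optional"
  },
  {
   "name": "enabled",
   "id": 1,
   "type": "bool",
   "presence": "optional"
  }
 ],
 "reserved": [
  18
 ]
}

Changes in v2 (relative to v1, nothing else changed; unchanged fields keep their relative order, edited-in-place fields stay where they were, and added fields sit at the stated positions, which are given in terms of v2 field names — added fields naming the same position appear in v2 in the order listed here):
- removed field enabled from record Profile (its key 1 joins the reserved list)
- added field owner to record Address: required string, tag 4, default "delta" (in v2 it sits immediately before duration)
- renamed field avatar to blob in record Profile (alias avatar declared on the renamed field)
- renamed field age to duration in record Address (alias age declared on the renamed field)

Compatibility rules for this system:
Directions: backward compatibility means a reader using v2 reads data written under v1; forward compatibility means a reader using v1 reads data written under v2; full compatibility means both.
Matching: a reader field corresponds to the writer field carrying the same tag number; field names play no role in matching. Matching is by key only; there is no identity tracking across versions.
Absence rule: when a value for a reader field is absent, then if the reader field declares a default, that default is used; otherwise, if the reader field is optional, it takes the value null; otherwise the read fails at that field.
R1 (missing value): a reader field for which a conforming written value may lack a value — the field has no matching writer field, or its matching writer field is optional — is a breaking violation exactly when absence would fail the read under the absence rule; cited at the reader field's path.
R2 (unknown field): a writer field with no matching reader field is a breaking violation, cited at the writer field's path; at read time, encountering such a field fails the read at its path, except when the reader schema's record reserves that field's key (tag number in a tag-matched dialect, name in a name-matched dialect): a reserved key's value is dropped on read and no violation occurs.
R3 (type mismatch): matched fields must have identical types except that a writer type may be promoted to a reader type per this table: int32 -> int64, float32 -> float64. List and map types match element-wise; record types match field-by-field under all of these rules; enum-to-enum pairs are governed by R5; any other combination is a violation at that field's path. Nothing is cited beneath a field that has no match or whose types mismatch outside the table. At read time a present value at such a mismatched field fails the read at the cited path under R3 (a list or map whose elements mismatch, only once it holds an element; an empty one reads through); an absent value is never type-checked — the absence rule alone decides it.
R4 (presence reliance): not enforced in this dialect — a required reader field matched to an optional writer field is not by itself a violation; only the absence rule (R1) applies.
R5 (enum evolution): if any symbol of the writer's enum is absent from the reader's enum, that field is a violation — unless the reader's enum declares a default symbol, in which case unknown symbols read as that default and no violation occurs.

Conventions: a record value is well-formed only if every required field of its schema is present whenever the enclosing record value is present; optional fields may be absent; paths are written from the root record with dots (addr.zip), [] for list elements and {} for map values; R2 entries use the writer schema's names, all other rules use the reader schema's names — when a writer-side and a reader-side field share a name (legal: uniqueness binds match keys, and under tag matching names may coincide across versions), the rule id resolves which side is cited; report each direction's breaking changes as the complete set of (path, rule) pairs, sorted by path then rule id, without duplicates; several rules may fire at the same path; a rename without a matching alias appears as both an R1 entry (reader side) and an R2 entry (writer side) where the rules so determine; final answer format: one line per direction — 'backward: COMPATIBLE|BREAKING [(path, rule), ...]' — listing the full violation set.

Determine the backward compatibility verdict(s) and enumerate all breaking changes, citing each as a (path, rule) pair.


backward: COMPATIBLE []

in Profile below, arrows point writer -> reader
checking backward for Profile: reader v2 against writer v1:
  Color -> Color, writer required: kind aligns to kind
  Address -> Address, writer optional: meta aligns to meta
  bytes -> bytes, writer optional: blob aligns to avatar
  writer enabled: unknown to reader
  bool -> bool, writer required: meta.active aligns to meta.active
  meta.owner has no writer counterpart
  int32 -> int32, writer optional: meta.duration aligns to meta.age
  bool -> bool, writer required: meta.verified aligns to meta.verified
  float64 -> float64, writer optional: meta.balance aligns to meta.balance
  => backward: COMPATIBLE
diffs on Profile not affecting the asked answer:
  removed field enabled from record Profile (its key 1 joins the reserved list) -> no rule fires on it in Profile's dialect; the asked verdict holds
  added field owner to record Address: required string, tag 4, default "delta" (in v2 it sits immediately before duration) -> fires only in the forward direction of Profile, which is not asked here
  renamed field avatar to blob in record Profile (alias avatar declared on the renamed field) -> no rule fires on it in Profile's dialect; the asked verdict holds
  renamed field age to duration in record Address (alias age declared on the renamed field) -> no rule fires on it in Profile's dialect; the asked verdict holds


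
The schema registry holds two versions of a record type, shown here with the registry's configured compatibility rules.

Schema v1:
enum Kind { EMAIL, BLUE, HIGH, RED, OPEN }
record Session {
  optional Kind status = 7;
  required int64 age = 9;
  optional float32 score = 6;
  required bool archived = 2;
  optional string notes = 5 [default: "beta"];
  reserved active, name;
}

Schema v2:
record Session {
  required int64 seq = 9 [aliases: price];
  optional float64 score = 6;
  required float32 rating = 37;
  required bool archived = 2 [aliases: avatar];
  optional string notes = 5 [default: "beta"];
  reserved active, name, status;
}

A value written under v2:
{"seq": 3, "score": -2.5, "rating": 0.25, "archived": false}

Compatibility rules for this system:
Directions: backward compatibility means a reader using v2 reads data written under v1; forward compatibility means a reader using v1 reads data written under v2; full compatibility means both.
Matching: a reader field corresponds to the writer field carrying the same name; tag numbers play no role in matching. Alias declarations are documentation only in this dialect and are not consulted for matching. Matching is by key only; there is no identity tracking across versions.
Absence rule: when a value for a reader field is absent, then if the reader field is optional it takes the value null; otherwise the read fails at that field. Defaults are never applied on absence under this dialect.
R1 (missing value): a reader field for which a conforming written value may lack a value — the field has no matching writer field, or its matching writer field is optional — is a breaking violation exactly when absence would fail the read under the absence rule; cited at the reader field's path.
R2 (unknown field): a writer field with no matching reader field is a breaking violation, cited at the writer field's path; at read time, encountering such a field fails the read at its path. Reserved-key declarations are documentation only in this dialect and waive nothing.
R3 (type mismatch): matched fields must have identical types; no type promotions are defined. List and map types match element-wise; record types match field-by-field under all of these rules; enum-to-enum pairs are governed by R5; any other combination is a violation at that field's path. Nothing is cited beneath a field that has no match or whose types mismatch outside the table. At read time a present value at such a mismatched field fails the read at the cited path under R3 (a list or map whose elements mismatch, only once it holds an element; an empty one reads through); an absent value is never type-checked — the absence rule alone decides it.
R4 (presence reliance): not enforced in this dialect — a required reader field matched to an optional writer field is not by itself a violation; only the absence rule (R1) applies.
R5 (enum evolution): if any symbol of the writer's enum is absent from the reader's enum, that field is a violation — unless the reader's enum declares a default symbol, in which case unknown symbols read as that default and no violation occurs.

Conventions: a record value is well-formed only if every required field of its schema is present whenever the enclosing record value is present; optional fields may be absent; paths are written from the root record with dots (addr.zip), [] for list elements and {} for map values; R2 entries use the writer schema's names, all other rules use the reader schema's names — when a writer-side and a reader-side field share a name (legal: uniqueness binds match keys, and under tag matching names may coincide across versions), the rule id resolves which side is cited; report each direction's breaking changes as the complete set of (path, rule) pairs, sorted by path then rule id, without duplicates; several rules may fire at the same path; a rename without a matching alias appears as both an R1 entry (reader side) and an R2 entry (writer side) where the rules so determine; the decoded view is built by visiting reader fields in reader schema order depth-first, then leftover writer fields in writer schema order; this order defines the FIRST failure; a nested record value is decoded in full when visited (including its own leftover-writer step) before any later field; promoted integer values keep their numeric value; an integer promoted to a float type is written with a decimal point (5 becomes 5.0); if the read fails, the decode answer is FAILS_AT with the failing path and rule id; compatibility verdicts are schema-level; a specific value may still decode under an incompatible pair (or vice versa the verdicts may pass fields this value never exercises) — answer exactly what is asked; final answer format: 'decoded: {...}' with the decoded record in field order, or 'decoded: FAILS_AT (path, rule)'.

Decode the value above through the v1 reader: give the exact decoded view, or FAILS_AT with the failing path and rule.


in Session below, arrows point writer -> reader
migrating the Session value to v1:
  status := null (missing; optional => null)
  read fails at age under R1 (no fill)
  => FAILS_AT (age, R1)
checking off the Session differences that do not matter here:
  removed field status from record Session (its key "status" joins the reserved list) -> shifts the Session verdicts, not this decode
  field score in record Session: type float32 changed to float64 -> shifts the Session verdicts, not this decode
  added field rating to record Session: required float32, tag 37 (in v2 it sits immediately before archived) -> shifts the Session verdicts, not this decode

decoded: FAILS_AT (age, R1)


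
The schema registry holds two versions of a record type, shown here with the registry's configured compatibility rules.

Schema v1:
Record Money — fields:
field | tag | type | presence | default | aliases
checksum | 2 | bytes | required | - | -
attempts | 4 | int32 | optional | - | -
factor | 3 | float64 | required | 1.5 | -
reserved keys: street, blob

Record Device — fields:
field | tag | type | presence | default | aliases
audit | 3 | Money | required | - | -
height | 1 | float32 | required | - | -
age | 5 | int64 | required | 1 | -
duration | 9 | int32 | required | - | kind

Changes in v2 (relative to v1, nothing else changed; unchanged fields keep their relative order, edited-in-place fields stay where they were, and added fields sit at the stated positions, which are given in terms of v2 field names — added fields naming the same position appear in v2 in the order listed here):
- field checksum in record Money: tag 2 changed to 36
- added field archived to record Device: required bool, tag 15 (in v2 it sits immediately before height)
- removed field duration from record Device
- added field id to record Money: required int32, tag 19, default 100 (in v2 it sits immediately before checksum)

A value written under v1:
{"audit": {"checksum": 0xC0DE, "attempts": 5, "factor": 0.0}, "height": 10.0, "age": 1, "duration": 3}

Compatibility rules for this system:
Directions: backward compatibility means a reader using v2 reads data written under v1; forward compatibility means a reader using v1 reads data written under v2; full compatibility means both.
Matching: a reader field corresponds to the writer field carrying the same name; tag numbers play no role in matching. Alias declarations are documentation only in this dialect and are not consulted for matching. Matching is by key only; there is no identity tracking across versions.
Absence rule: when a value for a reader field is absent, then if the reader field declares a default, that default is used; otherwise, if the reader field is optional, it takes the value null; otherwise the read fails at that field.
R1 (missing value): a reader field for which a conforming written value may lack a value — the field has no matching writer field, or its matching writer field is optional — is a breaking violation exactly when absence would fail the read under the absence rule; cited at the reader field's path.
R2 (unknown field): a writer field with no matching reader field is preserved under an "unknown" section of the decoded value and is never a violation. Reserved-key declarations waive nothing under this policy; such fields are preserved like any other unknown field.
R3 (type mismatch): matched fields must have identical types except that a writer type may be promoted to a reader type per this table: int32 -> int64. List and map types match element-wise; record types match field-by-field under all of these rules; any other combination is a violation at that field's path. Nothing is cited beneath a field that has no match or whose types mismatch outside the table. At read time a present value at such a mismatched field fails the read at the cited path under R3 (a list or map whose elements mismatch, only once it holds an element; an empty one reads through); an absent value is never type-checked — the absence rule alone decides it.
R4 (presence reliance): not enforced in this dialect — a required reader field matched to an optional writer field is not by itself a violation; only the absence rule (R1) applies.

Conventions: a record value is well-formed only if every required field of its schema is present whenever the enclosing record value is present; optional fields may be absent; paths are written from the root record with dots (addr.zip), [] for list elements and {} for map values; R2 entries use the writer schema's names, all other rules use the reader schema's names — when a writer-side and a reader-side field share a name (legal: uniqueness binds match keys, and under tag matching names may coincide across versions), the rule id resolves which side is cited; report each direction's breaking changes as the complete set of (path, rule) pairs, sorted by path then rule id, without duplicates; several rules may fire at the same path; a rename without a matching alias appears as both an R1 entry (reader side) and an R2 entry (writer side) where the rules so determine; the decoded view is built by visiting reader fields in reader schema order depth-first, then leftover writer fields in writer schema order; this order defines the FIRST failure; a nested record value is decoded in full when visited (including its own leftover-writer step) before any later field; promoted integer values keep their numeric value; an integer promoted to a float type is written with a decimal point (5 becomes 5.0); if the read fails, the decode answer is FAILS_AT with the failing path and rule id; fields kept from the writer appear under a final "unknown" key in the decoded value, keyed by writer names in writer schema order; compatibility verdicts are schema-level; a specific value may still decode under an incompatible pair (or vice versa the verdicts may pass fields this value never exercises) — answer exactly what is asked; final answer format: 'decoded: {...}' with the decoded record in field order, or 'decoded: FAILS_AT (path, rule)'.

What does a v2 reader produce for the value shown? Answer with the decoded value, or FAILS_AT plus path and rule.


in Device below, arrows point writer -> reader
decode walk for Device under reader schema v2:
  audit.id := 100 (no value, default fills)
  audit.checksum := 0xC0DE
  audit.attempts := 5
  audit.factor := 0.0
  read fails at archived under R1 (no fill)
  => FAILS_AT (archived, R1)
checking off the Device differences that do not matter here:
  field checksum in record Money: tag 2 changed to 36 -> no rule fires on it and the decoded Device view is identical with or without it
  removed field duration from record Device -> shifts the Device verdicts, not this decode
  added field id to record Money: required int32, tag 19, default 100 (in v2 it sits immediately before checksum) -> no rule fires on it and the decoded Device view is identical with or without it

decoded: FAILS_AT (archived, R1)


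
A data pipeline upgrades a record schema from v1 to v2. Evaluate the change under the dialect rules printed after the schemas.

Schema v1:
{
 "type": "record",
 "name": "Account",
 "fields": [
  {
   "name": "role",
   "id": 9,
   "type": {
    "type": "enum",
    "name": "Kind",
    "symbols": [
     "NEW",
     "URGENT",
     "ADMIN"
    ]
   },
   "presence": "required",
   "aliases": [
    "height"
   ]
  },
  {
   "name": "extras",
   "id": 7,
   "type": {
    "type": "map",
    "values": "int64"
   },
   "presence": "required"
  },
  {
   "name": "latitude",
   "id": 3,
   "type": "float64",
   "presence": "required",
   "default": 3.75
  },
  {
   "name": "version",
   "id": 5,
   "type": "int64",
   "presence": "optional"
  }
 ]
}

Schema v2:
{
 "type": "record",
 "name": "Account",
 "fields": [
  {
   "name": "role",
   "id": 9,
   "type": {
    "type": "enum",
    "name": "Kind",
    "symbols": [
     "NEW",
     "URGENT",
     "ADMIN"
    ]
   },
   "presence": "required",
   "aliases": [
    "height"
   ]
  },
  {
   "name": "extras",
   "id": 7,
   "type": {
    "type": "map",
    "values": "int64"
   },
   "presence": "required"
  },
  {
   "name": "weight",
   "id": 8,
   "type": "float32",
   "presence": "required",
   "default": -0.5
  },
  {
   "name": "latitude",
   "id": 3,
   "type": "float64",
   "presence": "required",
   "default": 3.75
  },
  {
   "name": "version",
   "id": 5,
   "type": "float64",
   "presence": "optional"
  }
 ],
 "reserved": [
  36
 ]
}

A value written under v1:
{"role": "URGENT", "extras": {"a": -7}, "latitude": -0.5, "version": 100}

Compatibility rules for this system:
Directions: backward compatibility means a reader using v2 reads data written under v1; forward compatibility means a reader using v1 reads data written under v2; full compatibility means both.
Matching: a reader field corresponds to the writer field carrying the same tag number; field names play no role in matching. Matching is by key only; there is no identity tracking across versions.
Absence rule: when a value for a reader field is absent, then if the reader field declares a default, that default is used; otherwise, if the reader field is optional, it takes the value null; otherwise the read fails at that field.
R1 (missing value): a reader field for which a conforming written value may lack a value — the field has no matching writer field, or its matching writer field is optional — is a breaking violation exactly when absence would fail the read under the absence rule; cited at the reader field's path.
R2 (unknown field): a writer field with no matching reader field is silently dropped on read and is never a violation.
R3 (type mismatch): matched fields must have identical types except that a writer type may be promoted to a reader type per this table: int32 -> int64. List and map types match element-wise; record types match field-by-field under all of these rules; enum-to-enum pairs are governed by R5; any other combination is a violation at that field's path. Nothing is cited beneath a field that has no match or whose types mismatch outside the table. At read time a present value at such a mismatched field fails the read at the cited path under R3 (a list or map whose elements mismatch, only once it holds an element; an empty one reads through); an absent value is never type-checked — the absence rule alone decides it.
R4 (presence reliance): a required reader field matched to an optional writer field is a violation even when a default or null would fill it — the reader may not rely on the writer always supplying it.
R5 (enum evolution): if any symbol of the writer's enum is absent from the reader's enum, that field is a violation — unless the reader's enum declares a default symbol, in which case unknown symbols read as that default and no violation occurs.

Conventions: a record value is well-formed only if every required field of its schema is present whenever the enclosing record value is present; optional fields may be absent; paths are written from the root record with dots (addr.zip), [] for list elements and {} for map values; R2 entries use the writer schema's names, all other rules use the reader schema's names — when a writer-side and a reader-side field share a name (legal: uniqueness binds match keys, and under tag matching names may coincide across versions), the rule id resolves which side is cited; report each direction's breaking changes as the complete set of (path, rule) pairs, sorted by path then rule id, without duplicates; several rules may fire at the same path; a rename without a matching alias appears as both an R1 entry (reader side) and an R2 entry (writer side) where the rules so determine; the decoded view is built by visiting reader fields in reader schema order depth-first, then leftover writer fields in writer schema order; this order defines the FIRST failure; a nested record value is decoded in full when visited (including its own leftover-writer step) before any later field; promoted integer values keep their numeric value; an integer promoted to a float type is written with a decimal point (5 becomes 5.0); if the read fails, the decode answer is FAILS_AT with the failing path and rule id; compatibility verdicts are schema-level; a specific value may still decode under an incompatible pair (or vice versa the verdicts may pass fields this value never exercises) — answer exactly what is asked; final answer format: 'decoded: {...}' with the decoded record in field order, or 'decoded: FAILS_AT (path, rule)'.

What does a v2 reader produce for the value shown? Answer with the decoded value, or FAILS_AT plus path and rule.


the writer's type comes first in each Account pair
migrating the Account value to v2:
  role := "URGENT"
  extras := {"a": -7}
  weight := -0.5 (absent -> default)
  latitude := -0.5
  read fails at version under R3
  => FAILS_AT (version, R3)
checking off the Account differences that do not matter here:
  added field weight to record Account: required float32, tag 8, default -0.5 (in v2 it sits immediately before latitude) -> fires no rule on Account under this dialect and leaves the result unchanged

decoded: FAILS_AT (version, R3)
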